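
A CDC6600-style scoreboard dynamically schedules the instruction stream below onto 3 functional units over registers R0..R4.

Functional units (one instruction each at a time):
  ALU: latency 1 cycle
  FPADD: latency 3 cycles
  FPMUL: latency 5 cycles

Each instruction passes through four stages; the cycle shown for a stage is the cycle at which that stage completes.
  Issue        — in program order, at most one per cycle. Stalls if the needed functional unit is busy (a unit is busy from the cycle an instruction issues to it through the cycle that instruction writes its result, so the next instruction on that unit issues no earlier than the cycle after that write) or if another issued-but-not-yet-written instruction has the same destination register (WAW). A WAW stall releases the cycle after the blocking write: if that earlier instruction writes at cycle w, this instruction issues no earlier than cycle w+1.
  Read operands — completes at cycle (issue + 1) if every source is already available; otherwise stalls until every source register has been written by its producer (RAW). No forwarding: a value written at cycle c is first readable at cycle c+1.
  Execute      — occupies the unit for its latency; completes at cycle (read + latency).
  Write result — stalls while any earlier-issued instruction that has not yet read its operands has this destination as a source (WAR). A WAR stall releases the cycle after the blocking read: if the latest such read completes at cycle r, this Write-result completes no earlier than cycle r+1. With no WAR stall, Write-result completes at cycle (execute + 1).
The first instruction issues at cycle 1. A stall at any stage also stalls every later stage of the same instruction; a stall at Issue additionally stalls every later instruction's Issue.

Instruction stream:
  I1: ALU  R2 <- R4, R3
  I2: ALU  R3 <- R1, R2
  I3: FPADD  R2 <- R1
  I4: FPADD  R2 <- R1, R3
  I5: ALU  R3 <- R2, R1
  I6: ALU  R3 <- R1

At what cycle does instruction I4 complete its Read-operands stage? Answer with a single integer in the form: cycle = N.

cycle = 13

[1] issue I1 (ALU)
[2] I1 read-ops
[3] I1 finished on ALU
[4] I1→R2
[5] issue I2 (ALU)
[6] I2 read-ops · issue I3 (FPADD)
[7] I2 finished on ALU · I3 read-ops
[8] I2→R3
[10] I3 finished on FPADD
[11] I3→R2
[12] issue I4 (FPADD)
[13] I4 read-ops · issue I5 (ALU)
[16] I4 finished on FPADD
[17] I4→R2
[18] I5 read-ops
[19] I5 finished on ALU
[20] I5→R3
[21] issue I6 (ALU)
[22] I6 read-ops
[23] I6 finished on ALU
[24] I6→R3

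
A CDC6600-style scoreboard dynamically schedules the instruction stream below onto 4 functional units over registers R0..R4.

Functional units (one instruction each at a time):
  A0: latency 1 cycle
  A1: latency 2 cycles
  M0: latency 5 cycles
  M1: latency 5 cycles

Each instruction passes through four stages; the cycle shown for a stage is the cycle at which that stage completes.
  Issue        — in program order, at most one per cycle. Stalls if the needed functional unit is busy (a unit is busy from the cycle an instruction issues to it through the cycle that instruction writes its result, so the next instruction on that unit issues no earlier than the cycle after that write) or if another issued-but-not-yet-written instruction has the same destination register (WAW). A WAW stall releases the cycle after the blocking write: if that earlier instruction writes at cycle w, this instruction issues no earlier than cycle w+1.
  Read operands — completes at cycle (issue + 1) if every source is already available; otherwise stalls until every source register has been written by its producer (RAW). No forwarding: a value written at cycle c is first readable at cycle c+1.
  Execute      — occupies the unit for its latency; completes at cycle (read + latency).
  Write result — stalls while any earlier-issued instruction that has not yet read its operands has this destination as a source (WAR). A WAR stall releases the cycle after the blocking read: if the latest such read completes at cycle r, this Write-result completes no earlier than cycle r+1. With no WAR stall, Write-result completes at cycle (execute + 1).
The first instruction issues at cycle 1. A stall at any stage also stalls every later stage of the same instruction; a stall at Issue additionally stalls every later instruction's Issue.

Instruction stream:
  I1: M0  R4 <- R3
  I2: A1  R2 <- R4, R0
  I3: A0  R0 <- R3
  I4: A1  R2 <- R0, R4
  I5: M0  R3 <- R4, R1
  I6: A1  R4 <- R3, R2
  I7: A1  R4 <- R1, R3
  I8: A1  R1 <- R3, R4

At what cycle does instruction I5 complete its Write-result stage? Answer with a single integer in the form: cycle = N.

[1] I1→M0
[2] I1 RO; I2→A1
[3] I3→A0
[4] I3 RO
[5] I3 EX
[7] I1 EX
[8] I1 WR R4
[9] I2 RO
[10] I3 WR R0
[11] I2 EX
[12] I2 WR R2
[13] I4→A1
[14] I4 RO; I5→M0
[15] I5 RO
[16] I4 EX
[17] I4 WR R2
[18] I6→A1
[20] I5 EX
[21] I5 WR R3
[22] I6 RO
[24] I6 EX
[25] I6 WR R4
[26] I7→A1
[27] I7 RO
[29] I7 EX
[30] I7 WR R4
[31] I8→A1
[32] I8 RO
[34] I8 EX
[35] I8 WR R1

cycle = 21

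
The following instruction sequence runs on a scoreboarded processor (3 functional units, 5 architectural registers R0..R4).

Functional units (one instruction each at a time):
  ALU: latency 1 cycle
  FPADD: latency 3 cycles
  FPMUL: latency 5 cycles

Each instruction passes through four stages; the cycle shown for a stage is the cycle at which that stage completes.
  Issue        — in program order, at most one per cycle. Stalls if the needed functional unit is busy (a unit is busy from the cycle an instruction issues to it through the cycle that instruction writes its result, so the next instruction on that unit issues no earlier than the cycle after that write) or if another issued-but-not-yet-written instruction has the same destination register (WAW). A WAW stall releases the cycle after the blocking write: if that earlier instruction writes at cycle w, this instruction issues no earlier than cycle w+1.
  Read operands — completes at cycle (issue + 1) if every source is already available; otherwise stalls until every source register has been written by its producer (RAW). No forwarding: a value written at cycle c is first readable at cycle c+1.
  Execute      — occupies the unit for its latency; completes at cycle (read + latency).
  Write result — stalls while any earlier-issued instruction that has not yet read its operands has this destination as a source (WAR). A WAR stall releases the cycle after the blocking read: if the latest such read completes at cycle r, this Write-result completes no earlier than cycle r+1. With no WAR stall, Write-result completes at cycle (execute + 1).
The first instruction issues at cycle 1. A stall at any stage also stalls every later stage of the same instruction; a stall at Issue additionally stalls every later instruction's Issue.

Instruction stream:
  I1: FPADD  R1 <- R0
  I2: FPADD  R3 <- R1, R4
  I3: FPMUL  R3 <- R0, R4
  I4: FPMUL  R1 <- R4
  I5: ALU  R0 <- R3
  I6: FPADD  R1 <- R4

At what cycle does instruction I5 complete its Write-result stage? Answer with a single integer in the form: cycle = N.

cycle = 25

c1: I1→FPADD
c2: I1 RO
c5: I1 EX
c6: I1 WR R1
c7: I2→FPADD
c8: I2 RO
c11: I2 EX
c12: I2 WR R3
c13: I3→FPMUL
c14: I3 RO
c19: I3 EX
c20: I3 WR R3
c21: I4→FPMUL
c22: I4 RO · I5→ALU
c23: I5 RO
c24: I5 EX
c25: I5 WR R0
c27: I4 EX
c28: I4 WR R1
c29: I6→FPADD
c30: I6 RO
c33: I6 EX
c34: I6 WR R1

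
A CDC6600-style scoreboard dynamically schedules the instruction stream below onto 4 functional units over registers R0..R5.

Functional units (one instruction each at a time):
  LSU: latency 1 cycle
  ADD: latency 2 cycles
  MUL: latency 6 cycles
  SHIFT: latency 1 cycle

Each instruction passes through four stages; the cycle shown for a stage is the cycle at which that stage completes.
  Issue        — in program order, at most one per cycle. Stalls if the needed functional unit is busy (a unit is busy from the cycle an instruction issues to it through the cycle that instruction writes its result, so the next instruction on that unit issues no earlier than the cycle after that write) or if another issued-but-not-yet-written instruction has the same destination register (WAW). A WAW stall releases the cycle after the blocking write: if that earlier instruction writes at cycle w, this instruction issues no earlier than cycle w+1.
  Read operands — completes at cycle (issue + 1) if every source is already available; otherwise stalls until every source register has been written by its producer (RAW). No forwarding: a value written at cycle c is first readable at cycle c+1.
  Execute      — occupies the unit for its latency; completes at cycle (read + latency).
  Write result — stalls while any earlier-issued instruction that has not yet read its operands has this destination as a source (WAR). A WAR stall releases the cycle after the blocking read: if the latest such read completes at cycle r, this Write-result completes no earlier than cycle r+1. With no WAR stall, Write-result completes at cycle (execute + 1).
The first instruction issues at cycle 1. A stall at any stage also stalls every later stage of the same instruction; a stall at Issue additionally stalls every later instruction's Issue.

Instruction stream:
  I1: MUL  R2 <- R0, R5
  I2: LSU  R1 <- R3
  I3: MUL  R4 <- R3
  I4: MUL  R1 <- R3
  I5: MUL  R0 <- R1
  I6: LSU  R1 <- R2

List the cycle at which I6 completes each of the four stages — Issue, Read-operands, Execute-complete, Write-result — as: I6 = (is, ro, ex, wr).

I6 = (29, 30, 31, 32)

t=1  I1→MUL
t=2  I1 RO, I2→LSU
t=3  I2 RO
t=4  I2 EX
t=5  I2 WR R1
t=8  I1 EX
t=9  I1 WR R2
t=10  I3→MUL
t=11  I3 RO
t=17  I3 EX
t=18  I3 WR R4
t=19  I4→MUL
t=20  I4 RO
t=26  I4 EX
t=27  I4 WR R1
t=28  I5→MUL
t=29  I5 RO, I6→LSU
t=30  I6 RO
t=31  I6 EX
t=32  I6 WR R1
t=35  I5 EX
t=36  I5 WR R0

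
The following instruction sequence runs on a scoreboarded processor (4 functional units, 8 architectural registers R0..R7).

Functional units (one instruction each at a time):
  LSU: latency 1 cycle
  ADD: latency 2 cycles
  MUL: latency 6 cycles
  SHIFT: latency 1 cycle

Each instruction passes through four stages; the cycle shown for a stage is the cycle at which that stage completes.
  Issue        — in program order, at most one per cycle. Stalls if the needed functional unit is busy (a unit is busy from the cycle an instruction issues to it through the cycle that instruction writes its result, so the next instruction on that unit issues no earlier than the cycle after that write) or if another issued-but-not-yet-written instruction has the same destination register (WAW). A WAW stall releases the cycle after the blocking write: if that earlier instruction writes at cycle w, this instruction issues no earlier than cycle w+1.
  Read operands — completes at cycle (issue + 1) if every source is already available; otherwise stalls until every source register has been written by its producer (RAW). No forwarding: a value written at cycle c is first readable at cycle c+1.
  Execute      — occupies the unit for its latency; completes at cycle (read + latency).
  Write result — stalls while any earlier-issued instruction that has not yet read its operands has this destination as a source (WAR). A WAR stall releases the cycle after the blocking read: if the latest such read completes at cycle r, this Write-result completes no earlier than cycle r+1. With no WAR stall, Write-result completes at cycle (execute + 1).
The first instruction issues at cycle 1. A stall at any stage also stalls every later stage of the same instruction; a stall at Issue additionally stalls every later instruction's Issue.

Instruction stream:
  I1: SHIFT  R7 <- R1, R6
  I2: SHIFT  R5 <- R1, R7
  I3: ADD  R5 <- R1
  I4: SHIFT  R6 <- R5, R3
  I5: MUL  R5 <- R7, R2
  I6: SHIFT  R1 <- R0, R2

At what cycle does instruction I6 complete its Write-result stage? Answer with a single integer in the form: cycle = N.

cycle 1: issue I1 (SHIFT)
cycle 2: I1 read-ops
cycle 3: I1 finished on SHIFT
cycle 4: I1→R7
cycle 5: issue I2 (SHIFT)
cycle 6: I2 read-ops
cycle 7: I2 finished on SHIFT
cycle 8: I2→R5
cycle 9: issue I3 (ADD)
cycle 10: I3 read-ops · issue I4 (SHIFT)
cycle 12: I3 finished on ADD
cycle 13: I3→R5
cycle 14: I4 read-ops · issue I5 (MUL)
cycle 15: I4 finished on SHIFT · I5 read-ops
cycle 16: I4→R6
cycle 17: issue I6 (SHIFT)
cycle 18: I6 read-ops
cycle 19: I6 finished on SHIFT
cycle 20: I6→R1
cycle 21: I5 finished on MUL
cycle 22: I5→R5

cycle = 20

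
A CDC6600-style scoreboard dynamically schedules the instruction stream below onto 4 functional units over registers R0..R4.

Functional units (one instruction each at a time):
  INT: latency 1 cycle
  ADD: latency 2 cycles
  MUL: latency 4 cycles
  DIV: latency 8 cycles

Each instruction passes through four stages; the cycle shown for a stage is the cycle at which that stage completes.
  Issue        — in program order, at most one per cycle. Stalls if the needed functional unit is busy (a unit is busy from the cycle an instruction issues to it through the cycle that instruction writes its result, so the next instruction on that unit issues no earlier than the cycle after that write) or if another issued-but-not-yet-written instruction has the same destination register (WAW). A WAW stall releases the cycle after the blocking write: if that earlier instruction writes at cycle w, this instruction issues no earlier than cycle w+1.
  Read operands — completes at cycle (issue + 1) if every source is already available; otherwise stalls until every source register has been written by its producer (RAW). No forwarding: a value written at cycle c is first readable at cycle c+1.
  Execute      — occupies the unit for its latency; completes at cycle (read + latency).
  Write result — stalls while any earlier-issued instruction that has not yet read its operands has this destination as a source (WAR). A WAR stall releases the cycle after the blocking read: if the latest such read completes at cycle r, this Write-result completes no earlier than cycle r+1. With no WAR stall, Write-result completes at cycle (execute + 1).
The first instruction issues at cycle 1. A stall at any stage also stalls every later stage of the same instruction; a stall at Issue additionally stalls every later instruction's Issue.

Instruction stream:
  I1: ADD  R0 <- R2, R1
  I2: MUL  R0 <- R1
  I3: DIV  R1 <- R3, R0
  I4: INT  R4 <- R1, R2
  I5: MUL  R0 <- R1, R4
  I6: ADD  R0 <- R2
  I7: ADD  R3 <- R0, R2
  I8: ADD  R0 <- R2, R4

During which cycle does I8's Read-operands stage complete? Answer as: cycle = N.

cycle = 43

c1: I1 dispatched to ADD
c2: I1 operands ready
c4: I1 complete
c5: R0←I1
c6: I2 dispatched to MUL
c7: I2 operands ready · I3 dispatched to DIV
c8: I4 dispatched to INT
c11: I2 complete
c12: R0←I2
c13: I3 operands ready · I5 dispatched to MUL
c21: I3 complete
c22: R1←I3
c23: I4 operands ready
c24: I4 complete
c25: R4←I4
c26: I5 operands ready
c30: I5 complete
c31: R0←I5
c32: I6 dispatched to ADD
c33: I6 operands ready
c35: I6 complete
c36: R0←I6
c37: I7 dispatched to ADD
c38: I7 operands ready
c40: I7 complete
c41: R3←I7
c42: I8 dispatched to ADD
c43: I8 operands ready
c45: I8 complete
c46: R0←I8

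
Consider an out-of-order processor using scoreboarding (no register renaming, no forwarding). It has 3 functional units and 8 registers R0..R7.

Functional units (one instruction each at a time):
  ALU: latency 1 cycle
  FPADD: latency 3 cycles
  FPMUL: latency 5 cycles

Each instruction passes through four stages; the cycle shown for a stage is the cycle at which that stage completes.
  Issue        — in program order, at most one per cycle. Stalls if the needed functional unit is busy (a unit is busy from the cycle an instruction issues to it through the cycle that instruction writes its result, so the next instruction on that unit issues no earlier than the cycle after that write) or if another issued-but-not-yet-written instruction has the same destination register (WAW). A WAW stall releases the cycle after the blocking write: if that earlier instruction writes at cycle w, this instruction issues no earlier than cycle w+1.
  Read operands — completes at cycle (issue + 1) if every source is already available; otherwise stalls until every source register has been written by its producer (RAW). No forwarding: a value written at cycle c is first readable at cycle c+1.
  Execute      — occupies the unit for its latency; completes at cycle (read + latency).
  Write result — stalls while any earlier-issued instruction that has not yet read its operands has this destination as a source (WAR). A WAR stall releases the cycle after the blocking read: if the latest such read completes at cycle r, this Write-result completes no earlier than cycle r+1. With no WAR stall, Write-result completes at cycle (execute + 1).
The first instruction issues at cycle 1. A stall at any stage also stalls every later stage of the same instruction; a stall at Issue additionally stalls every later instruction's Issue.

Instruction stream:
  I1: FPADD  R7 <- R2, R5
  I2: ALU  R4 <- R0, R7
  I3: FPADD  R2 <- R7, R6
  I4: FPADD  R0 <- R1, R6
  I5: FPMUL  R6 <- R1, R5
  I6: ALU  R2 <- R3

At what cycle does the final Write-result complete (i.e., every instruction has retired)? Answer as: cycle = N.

cycle = 21

[1] issue I1 (FPADD)
[2] I1 read-ops · issue I2 (ALU)
[5] I1 finished on FPADD
[6] I1→R7
[7] I2 read-ops · issue I3 (FPADD)
[8] I2 finished on ALU · I3 read-ops
[9] I2→R4
[11] I3 finished on FPADD
[12] I3→R2
[13] issue I4 (FPADD)
[14] I4 read-ops · issue I5 (FPMUL)
[15] I5 read-ops · issue I6 (ALU)
[16] I6 read-ops
[17] I4 finished on FPADD · I6 finished on ALU
[18] I4→R0 · I6→R2
[20] I5 finished on FPMUL
[21] I5→R6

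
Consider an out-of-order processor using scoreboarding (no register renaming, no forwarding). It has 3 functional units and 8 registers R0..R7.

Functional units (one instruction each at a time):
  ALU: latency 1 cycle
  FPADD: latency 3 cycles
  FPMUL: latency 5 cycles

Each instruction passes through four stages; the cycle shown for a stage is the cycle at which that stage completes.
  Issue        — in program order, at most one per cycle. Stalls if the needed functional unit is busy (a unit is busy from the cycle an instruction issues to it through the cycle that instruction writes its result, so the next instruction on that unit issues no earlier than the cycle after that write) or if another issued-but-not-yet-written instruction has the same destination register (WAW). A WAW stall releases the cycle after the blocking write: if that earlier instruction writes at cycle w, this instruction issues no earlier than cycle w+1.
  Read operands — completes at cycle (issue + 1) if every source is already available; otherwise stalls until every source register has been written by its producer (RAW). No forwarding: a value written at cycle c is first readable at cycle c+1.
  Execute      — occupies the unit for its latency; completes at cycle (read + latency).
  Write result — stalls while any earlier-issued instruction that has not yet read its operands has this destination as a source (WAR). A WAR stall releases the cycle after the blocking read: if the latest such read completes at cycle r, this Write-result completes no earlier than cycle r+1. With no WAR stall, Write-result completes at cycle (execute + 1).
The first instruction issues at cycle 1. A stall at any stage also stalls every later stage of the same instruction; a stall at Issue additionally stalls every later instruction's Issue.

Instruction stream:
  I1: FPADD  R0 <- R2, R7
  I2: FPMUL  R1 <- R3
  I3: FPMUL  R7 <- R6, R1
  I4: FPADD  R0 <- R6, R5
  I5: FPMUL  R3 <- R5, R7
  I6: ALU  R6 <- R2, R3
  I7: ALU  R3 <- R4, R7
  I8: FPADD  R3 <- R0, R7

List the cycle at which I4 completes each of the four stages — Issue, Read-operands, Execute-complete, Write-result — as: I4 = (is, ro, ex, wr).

I4 = (11, 12, 15, 16)

1) issue 1, read 2, done 5, write 6
2) issue 2, read 3, done 8, write 9
3) issue 10, read 11, done 16, write 17  <struct: FPMUL busy until I2 writes@9>
4) issue 11, read 12, done 15, write 16
5) issue 18, read 19, done 24, write 25  <struct: FPMUL busy until I3 writes@17>
6) issue 19, read 26, done 27, write 28  <RAW R3: wait I5 write@25>
7) issue 29, read 30, done 31, write 32  <struct: ALU busy until I6 writes@28>
8) issue 33, read 34, done 37, write 38  <WAW R3: wait I7 write@32>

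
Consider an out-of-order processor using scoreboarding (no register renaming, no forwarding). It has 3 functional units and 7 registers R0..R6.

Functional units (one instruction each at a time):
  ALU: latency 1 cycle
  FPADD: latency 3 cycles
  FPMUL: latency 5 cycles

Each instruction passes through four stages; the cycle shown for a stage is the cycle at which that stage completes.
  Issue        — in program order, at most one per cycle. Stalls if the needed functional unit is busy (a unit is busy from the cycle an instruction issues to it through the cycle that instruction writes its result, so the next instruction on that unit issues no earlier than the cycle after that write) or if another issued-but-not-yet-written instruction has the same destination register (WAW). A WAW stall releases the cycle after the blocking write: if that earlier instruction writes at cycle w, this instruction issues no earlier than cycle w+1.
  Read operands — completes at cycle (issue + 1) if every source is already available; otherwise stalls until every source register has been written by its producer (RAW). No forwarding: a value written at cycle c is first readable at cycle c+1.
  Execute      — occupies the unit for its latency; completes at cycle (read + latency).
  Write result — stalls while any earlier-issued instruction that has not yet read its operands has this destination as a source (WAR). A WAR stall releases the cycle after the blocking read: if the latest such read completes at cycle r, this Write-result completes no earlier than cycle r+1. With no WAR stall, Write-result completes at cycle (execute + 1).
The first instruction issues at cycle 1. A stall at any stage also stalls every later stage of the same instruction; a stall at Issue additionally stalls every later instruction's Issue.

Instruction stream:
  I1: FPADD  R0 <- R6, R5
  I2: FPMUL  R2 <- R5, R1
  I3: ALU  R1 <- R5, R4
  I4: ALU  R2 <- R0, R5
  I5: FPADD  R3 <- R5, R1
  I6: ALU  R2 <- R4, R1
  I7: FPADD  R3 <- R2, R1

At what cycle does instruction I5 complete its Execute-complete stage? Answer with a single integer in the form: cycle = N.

cycle = 15

cycle 1: I1 issues→FPADD
cycle 2: I1 reads | I2 issues→FPMUL
cycle 3: I2 reads | I3 issues→ALU
cycle 4: I3 reads
cycle 5: I1 exec-done | I3 exec-done
cycle 6: I1 writes R0 | I3 writes R1
cycle 8: I2 exec-done
cycle 9: I2 writes R2
cycle 10: I4 issues→ALU
cycle 11: I4 reads | I5 issues→FPADD
cycle 12: I4 exec-done | I5 reads
cycle 13: I4 writes R2
cycle 14: I6 issues→ALU
cycle 15: I5 exec-done | I6 reads
cycle 16: I5 writes R3 | I6 exec-done
cycle 17: I6 writes R2 | I7 issues→FPADD
cycle 18: I7 reads
cycle 21: I7 exec-done
cycle 22: I7 writes R3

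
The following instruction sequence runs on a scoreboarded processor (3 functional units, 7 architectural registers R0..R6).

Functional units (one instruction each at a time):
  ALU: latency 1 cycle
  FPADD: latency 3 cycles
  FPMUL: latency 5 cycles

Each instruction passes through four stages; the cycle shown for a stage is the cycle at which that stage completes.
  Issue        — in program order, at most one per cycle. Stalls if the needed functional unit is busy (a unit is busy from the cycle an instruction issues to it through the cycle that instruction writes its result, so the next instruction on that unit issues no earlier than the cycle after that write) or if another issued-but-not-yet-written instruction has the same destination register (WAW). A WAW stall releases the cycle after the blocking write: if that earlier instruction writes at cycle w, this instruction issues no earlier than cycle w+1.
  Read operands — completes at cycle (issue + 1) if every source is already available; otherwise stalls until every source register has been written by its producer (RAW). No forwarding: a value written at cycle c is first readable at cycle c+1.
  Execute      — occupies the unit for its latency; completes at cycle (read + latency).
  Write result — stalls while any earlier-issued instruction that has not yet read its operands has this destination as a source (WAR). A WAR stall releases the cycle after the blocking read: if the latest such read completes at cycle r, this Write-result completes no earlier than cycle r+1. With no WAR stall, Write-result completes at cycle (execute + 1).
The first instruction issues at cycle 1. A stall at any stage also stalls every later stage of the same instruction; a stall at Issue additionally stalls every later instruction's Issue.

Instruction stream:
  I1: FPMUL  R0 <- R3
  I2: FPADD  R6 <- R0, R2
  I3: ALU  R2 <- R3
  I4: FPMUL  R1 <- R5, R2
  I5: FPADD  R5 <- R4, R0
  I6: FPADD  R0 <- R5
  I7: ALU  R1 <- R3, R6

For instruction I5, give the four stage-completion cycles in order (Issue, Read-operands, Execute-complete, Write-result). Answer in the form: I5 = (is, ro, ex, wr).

I5 = (14, 15, 18, 19)

1) issue 1, read 2, done 7, write 8
2) issue 2, read 9, done 12, write 13  <RAW R0: wait I1 write@8>
3) issue 3, read 4, done 5, write 10  <WAR R2: wait I2 read@9>
4) issue 9, read 11, done 16, write 17  <struct: FPMUL busy until I1 writes@8 / RAW R2: wait I3 write@10>
5) issue 14, read 15, done 18, write 19  <struct: FPADD busy until I2 writes@13>
6) issue 20, read 21, done 24, write 25  <struct: FPADD busy until I5 writes@19>
7) issue 21, read 22, done 23, write 24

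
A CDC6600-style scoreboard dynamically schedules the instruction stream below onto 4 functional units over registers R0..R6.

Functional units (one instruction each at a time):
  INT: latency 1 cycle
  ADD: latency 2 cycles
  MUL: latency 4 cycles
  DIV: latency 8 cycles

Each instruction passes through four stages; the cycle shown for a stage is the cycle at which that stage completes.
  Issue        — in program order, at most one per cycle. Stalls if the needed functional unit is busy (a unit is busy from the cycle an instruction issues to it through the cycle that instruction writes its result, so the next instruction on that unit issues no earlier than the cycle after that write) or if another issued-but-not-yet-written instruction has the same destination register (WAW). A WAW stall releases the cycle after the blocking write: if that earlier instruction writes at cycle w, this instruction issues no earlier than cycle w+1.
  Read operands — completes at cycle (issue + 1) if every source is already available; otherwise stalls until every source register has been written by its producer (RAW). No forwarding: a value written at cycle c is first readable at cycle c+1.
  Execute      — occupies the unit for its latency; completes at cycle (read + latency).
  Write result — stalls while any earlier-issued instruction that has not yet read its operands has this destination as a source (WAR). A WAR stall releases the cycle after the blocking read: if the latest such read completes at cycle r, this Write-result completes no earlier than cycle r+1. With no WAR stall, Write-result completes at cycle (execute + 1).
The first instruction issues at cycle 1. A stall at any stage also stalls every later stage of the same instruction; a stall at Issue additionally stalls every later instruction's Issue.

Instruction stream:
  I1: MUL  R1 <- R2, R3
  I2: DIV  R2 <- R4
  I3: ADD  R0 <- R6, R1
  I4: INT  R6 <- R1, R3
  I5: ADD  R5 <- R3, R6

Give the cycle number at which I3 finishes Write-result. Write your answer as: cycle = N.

  I1 | 1 | 2 | 6 | 7
  I2 | 2 | 3 | 11 | 12
  I3 | 3 | 8 | 10 | 11   RAW R1: wait I1 write@7
  I4 | 4 | 8 | 9 | 10   RAW R1: wait I1 write@7
  I5 | 12 | 13 | 15 | 16   struct: ADD busy until I3 writes@11

cycle = 11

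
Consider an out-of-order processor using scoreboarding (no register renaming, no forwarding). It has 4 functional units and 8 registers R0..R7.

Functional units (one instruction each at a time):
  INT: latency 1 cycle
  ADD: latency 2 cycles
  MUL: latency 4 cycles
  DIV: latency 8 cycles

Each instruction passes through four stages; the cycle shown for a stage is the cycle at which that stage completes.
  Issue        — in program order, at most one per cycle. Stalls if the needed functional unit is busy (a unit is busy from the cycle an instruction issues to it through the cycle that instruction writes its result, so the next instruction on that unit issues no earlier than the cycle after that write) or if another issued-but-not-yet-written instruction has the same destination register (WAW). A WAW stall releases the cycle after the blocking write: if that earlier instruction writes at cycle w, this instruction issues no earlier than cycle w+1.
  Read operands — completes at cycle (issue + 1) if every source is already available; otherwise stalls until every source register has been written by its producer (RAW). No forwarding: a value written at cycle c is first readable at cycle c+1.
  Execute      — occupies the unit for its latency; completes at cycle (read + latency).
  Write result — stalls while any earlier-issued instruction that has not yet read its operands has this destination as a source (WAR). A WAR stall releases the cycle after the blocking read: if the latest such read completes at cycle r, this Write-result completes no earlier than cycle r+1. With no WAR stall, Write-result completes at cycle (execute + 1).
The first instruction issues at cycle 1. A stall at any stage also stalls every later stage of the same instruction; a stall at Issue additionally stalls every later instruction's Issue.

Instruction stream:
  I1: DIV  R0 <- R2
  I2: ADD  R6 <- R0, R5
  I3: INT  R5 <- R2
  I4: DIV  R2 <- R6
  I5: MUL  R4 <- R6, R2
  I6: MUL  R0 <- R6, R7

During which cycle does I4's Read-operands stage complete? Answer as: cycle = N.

cycle = 16

[1] I1→DIV
[2] I1 RO; I2→ADD
[3] I3→INT
[4] I3 RO
[5] I3 EX
[10] I1 EX
[11] I1 WR R0
[12] I2 RO; I4→DIV
[13] I3 WR R5; I5→MUL
[14] I2 EX
[15] I2 WR R6
[16] I4 RO
[24] I4 EX
[25] I4 WR R2
[26] I5 RO
[30] I5 EX
[31] I5 WR R4
[32] I6→MUL
[33] I6 RO
[37] I6 EX
[38] I6 WR R0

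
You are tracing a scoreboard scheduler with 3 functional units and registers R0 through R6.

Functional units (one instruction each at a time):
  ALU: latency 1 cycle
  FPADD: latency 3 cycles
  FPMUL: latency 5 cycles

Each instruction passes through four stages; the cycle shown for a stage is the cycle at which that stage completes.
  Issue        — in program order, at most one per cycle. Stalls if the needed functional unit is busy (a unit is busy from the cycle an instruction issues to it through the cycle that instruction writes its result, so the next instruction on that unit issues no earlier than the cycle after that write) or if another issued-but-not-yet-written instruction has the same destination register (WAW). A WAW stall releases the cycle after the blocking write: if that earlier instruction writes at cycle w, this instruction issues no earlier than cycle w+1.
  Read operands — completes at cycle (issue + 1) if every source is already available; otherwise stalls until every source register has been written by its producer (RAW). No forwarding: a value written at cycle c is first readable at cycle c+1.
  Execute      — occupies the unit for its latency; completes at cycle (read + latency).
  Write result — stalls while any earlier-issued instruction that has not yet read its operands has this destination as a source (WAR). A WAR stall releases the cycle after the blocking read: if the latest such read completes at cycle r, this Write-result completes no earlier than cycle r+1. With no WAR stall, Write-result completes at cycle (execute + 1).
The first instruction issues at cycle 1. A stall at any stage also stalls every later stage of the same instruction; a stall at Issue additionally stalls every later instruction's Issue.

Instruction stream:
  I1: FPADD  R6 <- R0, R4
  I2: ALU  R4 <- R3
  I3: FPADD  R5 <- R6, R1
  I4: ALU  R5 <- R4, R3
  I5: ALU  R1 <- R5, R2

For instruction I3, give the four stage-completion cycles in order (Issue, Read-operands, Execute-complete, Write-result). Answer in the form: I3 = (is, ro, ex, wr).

I3 = (7, 8, 11, 12)

[1] I1 issues→FPADD
[2] I1 reads · I2 issues→ALU
[3] I2 reads
[4] I2 exec-done
[5] I1 exec-done · I2 writes R4
[6] I1 writes R6
[7] I3 issues→FPADD
[8] I3 reads
[11] I3 exec-done
[12] I3 writes R5
[13] I4 issues→ALU
[14] I4 reads
[15] I4 exec-done
[16] I4 writes R5
[17] I5 issues→ALU
[18] I5 reads
[19] I5 exec-done
[20] I5 writes R1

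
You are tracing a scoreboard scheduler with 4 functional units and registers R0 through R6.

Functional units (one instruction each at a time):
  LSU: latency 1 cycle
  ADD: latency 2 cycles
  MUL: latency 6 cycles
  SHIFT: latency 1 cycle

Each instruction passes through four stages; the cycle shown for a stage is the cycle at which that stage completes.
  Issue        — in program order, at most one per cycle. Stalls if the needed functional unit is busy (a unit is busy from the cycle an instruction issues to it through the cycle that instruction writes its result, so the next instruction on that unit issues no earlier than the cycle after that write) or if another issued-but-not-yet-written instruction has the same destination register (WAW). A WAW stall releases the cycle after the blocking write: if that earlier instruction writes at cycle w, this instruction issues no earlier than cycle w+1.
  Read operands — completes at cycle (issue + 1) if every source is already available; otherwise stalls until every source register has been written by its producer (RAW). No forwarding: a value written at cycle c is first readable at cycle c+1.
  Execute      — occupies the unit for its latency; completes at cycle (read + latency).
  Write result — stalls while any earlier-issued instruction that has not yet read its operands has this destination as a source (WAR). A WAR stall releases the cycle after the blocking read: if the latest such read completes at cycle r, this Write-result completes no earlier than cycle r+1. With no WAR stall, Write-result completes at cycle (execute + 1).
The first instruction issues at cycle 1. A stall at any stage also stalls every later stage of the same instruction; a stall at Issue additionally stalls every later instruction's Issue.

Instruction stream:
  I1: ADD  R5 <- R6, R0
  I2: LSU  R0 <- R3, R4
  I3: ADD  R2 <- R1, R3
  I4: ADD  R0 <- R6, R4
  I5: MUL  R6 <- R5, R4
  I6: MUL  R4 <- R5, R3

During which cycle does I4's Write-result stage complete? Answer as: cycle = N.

c1: I1 issues→ADD
c2: I1 reads · I2 issues→LSU
c3: I2 reads
c4: I1 exec-done · I2 exec-done
c5: I1 writes R5 · I2 writes R0
c6: I3 issues→ADD
c7: I3 reads
c9: I3 exec-done
c10: I3 writes R2
c11: I4 issues→ADD
c12: I4 reads · I5 issues→MUL
c13: I5 reads
c14: I4 exec-done
c15: I4 writes R0
c19: I5 exec-done
c20: I5 writes R6
c21: I6 issues→MUL
c22: I6 reads
c28: I6 exec-done
c29: I6 writes R4

cycle = 15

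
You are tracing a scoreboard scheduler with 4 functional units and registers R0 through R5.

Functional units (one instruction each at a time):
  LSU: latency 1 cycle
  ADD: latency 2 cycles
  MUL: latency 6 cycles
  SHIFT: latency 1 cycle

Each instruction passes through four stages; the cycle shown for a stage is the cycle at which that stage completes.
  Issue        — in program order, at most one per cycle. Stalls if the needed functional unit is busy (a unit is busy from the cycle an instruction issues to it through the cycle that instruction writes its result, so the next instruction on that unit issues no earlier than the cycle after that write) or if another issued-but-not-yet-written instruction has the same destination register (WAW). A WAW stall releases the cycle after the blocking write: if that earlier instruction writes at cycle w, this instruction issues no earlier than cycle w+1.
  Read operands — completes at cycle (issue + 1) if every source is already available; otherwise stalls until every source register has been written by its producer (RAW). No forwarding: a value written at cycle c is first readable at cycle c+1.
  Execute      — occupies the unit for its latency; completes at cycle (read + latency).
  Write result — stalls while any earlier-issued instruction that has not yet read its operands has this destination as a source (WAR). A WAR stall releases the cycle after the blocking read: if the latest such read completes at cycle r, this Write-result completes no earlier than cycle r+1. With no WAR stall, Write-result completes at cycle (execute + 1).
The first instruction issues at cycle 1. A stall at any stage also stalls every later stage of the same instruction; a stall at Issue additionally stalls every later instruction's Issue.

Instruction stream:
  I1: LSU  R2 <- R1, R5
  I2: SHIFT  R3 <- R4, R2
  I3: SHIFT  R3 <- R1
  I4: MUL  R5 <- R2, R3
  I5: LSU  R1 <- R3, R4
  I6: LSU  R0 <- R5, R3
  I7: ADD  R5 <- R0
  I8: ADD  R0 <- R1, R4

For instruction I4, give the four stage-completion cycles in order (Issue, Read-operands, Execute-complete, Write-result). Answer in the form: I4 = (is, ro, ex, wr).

I4 = (9, 12, 18, 19)

[I1] 1/2/3/4
[I2] 2/5/6/7  (RAW R2: wait I1 write@4)
[I3] 8/9/10/11  (struct: SHIFT busy until I2 writes@7)
[I4] 9/12/18/19  (RAW R3: wait I3 write@11)
[I5] 10/12/13/14  (RAW R3: wait I3 write@11)
[I6] 15/20/21/22  (struct: LSU busy until I5 writes@14; RAW R5: wait I4 write@19)
[I7] 20/23/25/26  (WAW R5: wait I4 write@19; RAW R0: wait I6 write@22)
[I8] 27/28/30/31  (struct: ADD busy until I7 writes@26)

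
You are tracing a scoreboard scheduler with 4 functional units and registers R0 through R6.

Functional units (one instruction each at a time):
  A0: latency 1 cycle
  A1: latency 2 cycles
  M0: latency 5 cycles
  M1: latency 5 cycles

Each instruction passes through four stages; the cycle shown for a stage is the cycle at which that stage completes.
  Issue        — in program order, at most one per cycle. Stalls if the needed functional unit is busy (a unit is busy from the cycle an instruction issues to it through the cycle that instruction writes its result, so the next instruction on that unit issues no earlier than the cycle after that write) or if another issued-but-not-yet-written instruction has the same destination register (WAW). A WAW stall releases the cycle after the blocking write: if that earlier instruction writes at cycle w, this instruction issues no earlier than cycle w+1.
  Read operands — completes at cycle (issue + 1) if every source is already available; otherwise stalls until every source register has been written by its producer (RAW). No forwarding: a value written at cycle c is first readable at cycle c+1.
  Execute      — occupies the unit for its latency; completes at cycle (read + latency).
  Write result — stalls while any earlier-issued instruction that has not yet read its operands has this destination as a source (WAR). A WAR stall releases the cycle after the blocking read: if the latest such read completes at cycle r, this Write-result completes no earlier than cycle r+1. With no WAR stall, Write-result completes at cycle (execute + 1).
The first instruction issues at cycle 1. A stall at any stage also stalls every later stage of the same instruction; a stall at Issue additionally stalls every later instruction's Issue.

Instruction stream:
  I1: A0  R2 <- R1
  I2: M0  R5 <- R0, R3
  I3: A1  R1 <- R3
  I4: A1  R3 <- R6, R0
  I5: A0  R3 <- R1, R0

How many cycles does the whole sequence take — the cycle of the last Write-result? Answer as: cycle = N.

1) issue 1, read 2, done 3, write 4
2) issue 2, read 3, done 8, write 9
3) issue 3, read 4, done 6, write 7
4) issue 8, read 9, done 11, write 12  <struct: A1 busy until I3 writes@7>
5) issue 13, read 14, done 15, write 16  <WAW R3: wait I4 write@12>

cycle = 16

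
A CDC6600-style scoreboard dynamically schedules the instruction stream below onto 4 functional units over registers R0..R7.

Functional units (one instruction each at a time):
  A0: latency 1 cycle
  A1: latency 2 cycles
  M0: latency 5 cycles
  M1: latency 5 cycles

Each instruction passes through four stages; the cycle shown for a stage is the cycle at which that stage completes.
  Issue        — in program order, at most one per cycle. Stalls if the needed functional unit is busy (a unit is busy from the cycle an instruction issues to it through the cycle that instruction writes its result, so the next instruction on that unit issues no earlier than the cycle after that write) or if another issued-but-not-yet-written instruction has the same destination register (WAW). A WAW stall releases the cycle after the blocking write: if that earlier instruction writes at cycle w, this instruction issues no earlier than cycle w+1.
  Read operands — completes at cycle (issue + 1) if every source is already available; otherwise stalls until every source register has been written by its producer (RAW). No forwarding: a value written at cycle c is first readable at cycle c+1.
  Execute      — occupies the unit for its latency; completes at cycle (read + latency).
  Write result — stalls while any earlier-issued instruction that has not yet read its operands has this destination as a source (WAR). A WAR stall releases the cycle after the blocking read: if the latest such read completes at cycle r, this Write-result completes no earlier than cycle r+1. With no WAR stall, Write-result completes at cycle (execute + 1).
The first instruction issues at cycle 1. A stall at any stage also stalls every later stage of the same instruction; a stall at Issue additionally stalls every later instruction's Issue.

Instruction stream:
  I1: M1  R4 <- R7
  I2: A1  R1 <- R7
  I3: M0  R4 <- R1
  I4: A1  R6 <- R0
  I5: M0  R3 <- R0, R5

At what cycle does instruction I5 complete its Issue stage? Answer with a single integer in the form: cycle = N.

  I1 | 1 | 2 | 7 | 8
  I2 | 2 | 3 | 5 | 6
  I3 | 9 | 10 | 15 | 16   WAW R4: wait I1 write@8
  I4 | 10 | 11 | 13 | 14
  I5 | 17 | 18 | 23 | 24   struct: M0 busy until I3 writes@16

cycle = 17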